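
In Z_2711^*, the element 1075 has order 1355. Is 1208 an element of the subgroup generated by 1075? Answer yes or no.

1208 ∈ ⟨1075⟩ iff 1208^1355 ≡ 1 (mod 2711), since |⟨1075⟩| = 1355.
1208^1355 mod 2711 = 2710.
Since 2710 ≠ 1, 1208 does not lie in the subgroup.

no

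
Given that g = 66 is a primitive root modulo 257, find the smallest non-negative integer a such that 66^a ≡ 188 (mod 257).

Baby-step giant-step with m = ceil(sqrt(256)) = 16.
Baby table (66^j mod 257 for j=0..15):
  0:1  1:66  2:244  3:170  4:169  5:103  6:116  7:203
  8:34  9:188  10:72  11:126  12:92  13:161  14:89  15:220
Giant step factor: 66^(-16) ≡ 255 (mod 257).
Scan 188·255^i mod 257 for i = 0, 1, …:
  i=0: 188
Match at i=0, j=9: a = 0·16 + 9 = 9.

9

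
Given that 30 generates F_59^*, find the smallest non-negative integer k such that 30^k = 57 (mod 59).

Baby-step giant-step with m = ceil(sqrt(58)) = 8.
Baby table (30^j mod 59 for j=0..7):
  0:1  1:30  2:15  3:37  4:48  5:24  6:12  7:6
Giant step factor: 30^(-8) ≡ 20 (mod 59).
Scan 57·20^i mod 59 for i = 0, 1, …:
  i=0: 57   i=1: 19   i=2: 26   i=3: 48
Match at i=3, j=4: k = 3·8 + 4 = 28.

28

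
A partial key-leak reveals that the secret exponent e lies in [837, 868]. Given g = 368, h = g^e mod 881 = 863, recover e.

Compute 368^837 mod 881 = 297, then multiply by 368 repeatedly:
  368^837=297  368^838=52  368^839=635  368^840=215  368^841=711
  368^842=872  368^843=212  368^844=488  368^845=741  368^846=459
  368^847=641  368^848=661  368^849=92  368^850=378  368^851=787
  368^852=648  368^853=594  368^854=104  368^855=389  368^856=430
  368^857=541  368^858=863
Found 863 at exponent 858.

858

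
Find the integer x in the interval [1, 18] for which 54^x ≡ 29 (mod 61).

5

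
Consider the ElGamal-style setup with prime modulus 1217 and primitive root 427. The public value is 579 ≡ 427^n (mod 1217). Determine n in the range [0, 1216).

543

Baby-step giant-step with m = ceil(sqrt(1216)) = 35.
Baby table (427^j mod 1217 for j=0..34):
  0:1  1:427  2:996  3:559  4:161  5:595  6:929  7:1158
  8:364  9:869  10:1095  11:237  12:188  13:1171  14:1047  15:430
  16:1060  17:1113  18:621  19:1078  20:280  21:294  22:187  23:744
  24:51  25:1088  26:899  27:518  28:909  29:1137  30:1133  31:642
  32:309  33:507  34:1080
Giant step factor: 427^(-35) ≡ 1173 (mod 1217).
Scan 579·1173^i mod 1217 for i = 0, 1, …:
  i=0: 579   i=1: 81   i=2: 87   i=3: 1040
  i=4: 486   i=5: 522   i=6: 155   i=7: 482
  i=8: 698   i=9: 930     …   i=14: 788
  i=15: 621
Match at i=15, j=18: n = 15·35 + 18 = 543.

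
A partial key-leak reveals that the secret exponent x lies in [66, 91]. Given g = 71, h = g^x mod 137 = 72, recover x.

80

Compute 71^66 mod 137 = 93, then multiply by 71 repeatedly:
  71^66=93  71^67=27  71^68=136  71^69=66  71^70=28
  71^71=70  71^72=38  71^73=95  71^74=32  71^75=80
  71^76=63  71^77=89  71^78=17  71^79=111  71^80=72
Found 72 at exponent 80.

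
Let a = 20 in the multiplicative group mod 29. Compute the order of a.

The order of 20 must divide p − 1 = 28 = 2^2 · 7.
Divisors: 1, 2, 4, 7, 14, 28.
Check each in increasing order: 20^1 ≡ 20;  20^2 ≡ 23;  20^4 ≡ 7;  20^7 ≡ 1.
Smallest exponent giving 1 is 7.

7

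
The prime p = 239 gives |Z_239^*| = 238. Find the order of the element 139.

14

The order of 139 must divide p − 1 = 238 = 2 · 7 · 17.
Divisors: 1, 2, 7, 14, 17, 34, 119, 238.
Check each in increasing order: 139^1 ≡ 139;  139^2 ≡ 201;  139^7 ≡ 238;  139^14 ≡ 1.
Smallest exponent giving 1 is 14.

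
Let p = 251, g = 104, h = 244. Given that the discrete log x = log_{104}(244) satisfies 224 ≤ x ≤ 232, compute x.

Compute 104^224 mod 251 = 112, then multiply by 104 repeatedly:
  104^224=112  104^225=102  104^226=66  104^227=87  104^228=12
  104^229=244
Found 244 at exponent 229.

229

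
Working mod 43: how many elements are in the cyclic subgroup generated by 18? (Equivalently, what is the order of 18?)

42

The order of 18 must divide p − 1 = 42 = 2 · 3 · 7.
Divisors: 1, 2, 3, 6, 7, 14, 21, 42.
Check each in increasing order: 18^1 ≡ 18;  18^2 ≡ 23;  18^3 ≡ 27;  18^6 ≡ 41;  18^7 ≡ 7;  18^14 ≡ 6;  18^21 ≡ 42;  18^42 ≡ 1.
Smallest exponent giving 1 is 42.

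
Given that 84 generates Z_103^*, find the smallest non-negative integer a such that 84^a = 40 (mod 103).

Baby-step giant-step with m = ceil(sqrt(102)) = 11.
Baby table (84^j mod 103 for j=0..10):
  0:1  1:84  2:52  3:42  4:26  5:21  6:13  7:62
  8:58  9:31  10:29
Giant step factor: 84^(-11) ≡ 20 (mod 103).
Scan 40·20^i mod 103 for i = 0, 1, …:
  i=0: 40   i=1: 79   i=2: 35   i=3: 82
  i=4: 95   i=5: 46   i=6: 96   i=7: 66
  i=8: 84
Match at i=8, j=1: a = 8·11 + 1 = 89.

89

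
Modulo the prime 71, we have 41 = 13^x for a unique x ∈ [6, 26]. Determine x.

Compute 13^6 mod 71 = 16, then multiply by 13 repeatedly:
  13^6=16  13^7=66  13^8=6  13^9=7  13^10=20
  13^11=47  13^12=43  13^13=62  13^14=25  13^15=41
Found 41 at exponent 15.

15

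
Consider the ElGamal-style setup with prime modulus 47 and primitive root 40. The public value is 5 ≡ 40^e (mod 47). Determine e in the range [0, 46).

41

Baby-step giant-step with m = ceil(sqrt(46)) = 7.
Baby table (40^j mod 47 for j=0..6):
  0:1  1:40  2:2  3:33  4:4  5:19  6:8
Giant step factor: 40^(-7) ≡ 26 (mod 47).
Scan 5·26^i mod 47 for i = 0, 1, …:
  i=0: 5   i=1: 36   i=2: 43   i=3: 37
  i=4: 22   i=5: 8
Match at i=5, j=6: e = 5·7 + 6 = 41.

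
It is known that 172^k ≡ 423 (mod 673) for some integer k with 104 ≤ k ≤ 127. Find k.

121

Compute 172^104 mod 673 = 623, then multiply by 172 repeatedly:
  172^104=623  172^105=149  172^106=54  172^107=539  172^108=507
  172^109=387  172^110=610  172^111=605  172^112=418  172^113=558
  172^114=410  172^115=528  172^116=634  172^117=22  172^118=419
  172^119=57  172^120=382  172^121=423
Found 423 at exponent 121.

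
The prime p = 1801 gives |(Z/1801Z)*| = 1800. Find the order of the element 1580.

The order of 1580 must divide p − 1 = 1800 = 2^3 · 3^2 · 5^2.
Divisors: 1, 2, 3, 4, 5, 6, 8, 9, 10, 12, 15, 18, 20, 24, 25, 30, 36, 40, 45, 50, 60, 72, 75, 90, 100, 120, 150, 180, 200, 225, 300, 360, 450, 600, 900, 1800.
Check each in increasing order: 1580^1 ≡ 1580;  1580^2 ≡ 214;  1580^3 ≡ 1333;  1580^4 ≡ 771;  1580^5 ≡ 704;  1580^6 ≡ 1103;  1580^8 ≡ 111;  1580^9 ≡ 683;  1580^10 ≡ 341;  1580^12 ≡ 934;  1580^15 ≡ 531;  1580^18 ≡ 30;  1580^20 ≡ 1017;  1580^24 ≡ 672;  1580^25 ≡ 971;  1580^30 ≡ 1005;  1580^36 ≡ 900;  1580^40 ≡ 515;  1580^45 ≡ 559;  1580^50 ≡ 918;  1580^60 ≡ 1465;  1580^72 ≡ 1351;  1580^75 ≡ 1684;  1580^90 ≡ 908;  1580^100 ≡ 1657;  1580^120 ≡ 1234;  1580^150 ≡ 1082;  1580^180 ≡ 1407;  1580^200 ≡ 925;  1580^225 ≡ 1277;  1580^300 ≡ 74;  1580^360 ≡ 350;  1580^450 ≡ 824;  1580^600 ≡ 73;  1580^900 ≡ 1800;  1580^1800 ≡ 1.
Smallest exponent giving 1 is 1800.

1800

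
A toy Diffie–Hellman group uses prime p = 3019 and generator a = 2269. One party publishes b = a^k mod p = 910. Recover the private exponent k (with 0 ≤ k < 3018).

Baby-step giant-step with m = ceil(sqrt(3018)) = 55.
Baby table (2269^j mod 3019 for j=0..54):
  0:1  1:2269  2:966  3:60  4:285  5:599  6:581  7:2005
  8:2731  9:1651  10:2559  11:834  12:2452  13:2590  14:1736  15:2208
  16:1431  17:1514  18:2663  19:1328  20:270  21:2792  22:1186  23:1105
  24:1475  25:1723  26:2901  27:949  28:734  29:1977  30:2598  31:1774
  32:879  33:1911  34:775  35:1417  36:2957  37:1215  38:488  39:2318
  40:444  41:2109  42:206  43:2488  44:2761  45:284  46:1349  47:2634
  48:1945  49:2446  50:1052  51:1978  52:1848  53:2740  54:939
Giant step factor: 2269^(-55) ≡ 2267 (mod 3019).
Scan 910·2267^i mod 3019 for i = 0, 1, …:
  i=0: 910   i=1: 993   i=2: 1976   i=3: 2415
  i=4: 1358   i=5: 2225   i=6: 2345   i=7: 2675
  i=8: 2073   i=9: 1927     …   i=27: 1205
  i=28: 2559
Match at i=28, j=10: k = 28·55 + 10 = 1550.

1550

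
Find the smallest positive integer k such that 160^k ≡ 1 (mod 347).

173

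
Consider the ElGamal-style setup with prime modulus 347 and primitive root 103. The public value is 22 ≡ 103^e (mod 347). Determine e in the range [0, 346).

Baby-step giant-step with m = ceil(sqrt(346)) = 19.
Baby table (103^j mod 347 for j=0..18):
  0:1  1:103  2:199  3:24  4:43  5:265  6:229  7:338
  8:114  9:291  10:131  11:307  12:44  13:21  14:81  15:15
  16:157  17:209  18:13
Giant step factor: 103^(-19) ≡ 262 (mod 347).
Scan 22·262^i mod 347 for i = 0, 1, …:
  i=0: 22   i=1: 212   i=2: 24
Match at i=2, j=3: e = 2·19 + 3 = 41.

41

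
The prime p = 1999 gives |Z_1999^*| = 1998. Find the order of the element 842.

The order of 842 must divide p − 1 = 1998 = 2 · 3^3 · 37.
Divisors: 1, 2, 3, 6, 9, 18, 27, 37, 54, 74, 111, 222, 333, 666, 999, 1998.
Check each in increasing order: 842^1 ≡ 842;  842^2 ≡ 1318;  842^3 ≡ 311;  842^6 ≡ 769;  842^9 ≡ 1278;  842^18 ≡ 101;  842^27 ≡ 1142;  842^37 ≡ 1538;  842^54 ≡ 816;  842^74 ≡ 627;  842^111 ≡ 808;  842^222 ≡ 1190;  842^333 ≡ 1.
Smallest exponent giving 1 is 333.

333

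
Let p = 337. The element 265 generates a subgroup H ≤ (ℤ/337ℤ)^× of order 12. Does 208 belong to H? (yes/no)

208 ∈ ⟨265⟩ iff 208^12 ≡ 1 (mod 337), since |⟨265⟩| = 12.
208^12 mod 337 = 1.
Since 1 = 1, 208 lies in the subgroup.

yes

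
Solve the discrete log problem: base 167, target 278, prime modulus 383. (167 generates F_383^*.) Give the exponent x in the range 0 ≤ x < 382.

342

Baby-step giant-step with m = ceil(sqrt(382)) = 20.
Baby table (167^j mod 383 for j=0..19):
  0:1  1:167  2:313  3:183  4:304  5:212  6:168  7:97
  8:113  9:104  10:133  11:380  12:265  13:210  14:217  15:237
  16:130  17:262  18:92  19:44
Giant step factor: 167^(-20) ≡ 205 (mod 383).
Scan 278·205^i mod 383 for i = 0, 1, …:
  i=0: 278   i=1: 306   i=2: 301   i=3: 42
  i=4: 184   i=5: 186   i=6: 213   i=7: 3
  i=8: 232   i=9: 68     …   i=16: 9
  i=17: 313
Match at i=17, j=2: x = 17·20 + 2 = 342.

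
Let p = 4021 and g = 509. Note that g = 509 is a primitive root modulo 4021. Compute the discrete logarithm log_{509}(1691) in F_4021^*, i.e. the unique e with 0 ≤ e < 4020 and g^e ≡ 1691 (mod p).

1191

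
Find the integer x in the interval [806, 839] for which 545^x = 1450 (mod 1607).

827

Compute 545^806 mod 1607 = 913, then multiply by 545 repeatedly:
  545^806=913  545^807=1022  545^808=968  545^809=464  545^810=581
  545^811=66  545^812=616  545^813=1464  545^814=808  545^815=42
  545^816=392  545^817=1516  545^818=222  545^819=465  545^820=1126
  545^821=1403  545^822=1310  545^823=442  545^824=1447  545^825=1185
  545^826=1418  545^827=1450
Found 1450 at exponent 827.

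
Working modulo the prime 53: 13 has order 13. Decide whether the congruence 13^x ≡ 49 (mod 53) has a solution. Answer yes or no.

⟨13⟩ has order 13; its elements mod 53 are {1, 10, 13, 15, 16, 24, 28, 36, 42, 44, 46, 47, 49}.
49 is in this set.

yes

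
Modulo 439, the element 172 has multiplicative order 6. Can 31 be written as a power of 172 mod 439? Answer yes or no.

no

⟨172⟩ has order 6; its elements mod 439 are {1, 171, 172, 267, 268, 438}.
31 is not in this set.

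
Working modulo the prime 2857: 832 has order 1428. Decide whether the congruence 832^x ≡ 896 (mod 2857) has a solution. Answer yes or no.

896 ∈ ⟨832⟩ iff 896^1428 ≡ 1 (mod 2857), since |⟨832⟩| = 1428.
896^1428 mod 2857 = 1.
Since 1 = 1, 896 lies in the subgroup.

yes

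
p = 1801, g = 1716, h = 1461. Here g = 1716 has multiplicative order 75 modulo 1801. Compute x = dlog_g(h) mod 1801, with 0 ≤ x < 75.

40

Baby-step giant-step with m = ceil(sqrt(75)) = 9.
Baby table (1716^j mod 1801 for j=0..8):
  0:1  1:1716  2:21  3:16  4:441  5:336  6:256  7:1653
  8:1774
Giant step factor: 1716^(-9) ≡ 988 (mod 1801).
Scan 1461·988^i mod 1801 for i = 0, 1, …:
  i=0: 1461   i=1: 867   i=2: 1121   i=3: 1734
  i=4: 441
Match at i=4, j=4: x = 4·9 + 4 = 40.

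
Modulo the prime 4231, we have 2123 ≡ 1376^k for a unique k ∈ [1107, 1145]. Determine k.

Compute 1376^1107 mod 4231 = 2117, then multiply by 1376 repeatedly:
  1376^1107=2117  1376^1108=2064  1376^1109=1063  1376^1110=2993  1376^1111=1605
  1376^1112=4129  1376^1113=3502  1376^1114=3874  1376^1115=3795  1376^1116=866
  1376^1117=2705  1376^1118=3031  1376^1119=3121  1376^1120=31  1376^1121=346
  1376^1122=2224  1376^1123=1211  1376^1124=3553  1376^1125=2123
Found 2123 at exponent 1125.

1125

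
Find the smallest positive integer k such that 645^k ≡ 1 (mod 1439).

719

The order of 645 must divide p − 1 = 1438 = 2 · 719.
Divisors: 1, 2, 719, 1438.
Check each in increasing order: 645^1 ≡ 645;  645^2 ≡ 154;  645^719 ≡ 1.
Smallest exponent giving 1 is 719.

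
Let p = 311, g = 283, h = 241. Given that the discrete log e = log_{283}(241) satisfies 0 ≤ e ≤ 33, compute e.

7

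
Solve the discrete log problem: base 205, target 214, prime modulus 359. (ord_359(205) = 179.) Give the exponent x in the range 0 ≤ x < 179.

Baby-step giant-step with m = ceil(sqrt(179)) = 14.
Baby table (205^j mod 359 for j=0..13):
  0:1  1:205  2:22  3:202  4:125  5:136  6:237  7:120
  8:188  9:127  10:187  11:281  12:165  13:79
Giant step factor: 205^(-14) ≡ 9 (mod 359).
Scan 214·9^i mod 359 for i = 0, 1, …:
  i=0: 214   i=1: 131   i=2: 102   i=3: 200
  i=4: 5   i=5: 45   i=6: 46   i=7: 55
  i=8: 136
Match at i=8, j=5: x = 8·14 + 5 = 117.

117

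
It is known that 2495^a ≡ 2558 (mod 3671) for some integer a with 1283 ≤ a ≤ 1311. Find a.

1288

Compute 2495^1283 mod 3671 = 1577, then multiply by 2495 repeatedly:
  2495^1283=1577  2495^1284=2974  2495^1285=1039  2495^1286=579  2495^1287=1902
  2495^1288=2558
Found 2558 at exponent 1288.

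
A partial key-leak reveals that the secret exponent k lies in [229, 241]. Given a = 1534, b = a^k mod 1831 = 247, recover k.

Compute 1534^229 mod 1831 = 1023, then multiply by 1534 repeatedly:
  1534^229=1023  1534^230=115  1534^231=634  1534^232=295  1534^233=273
  1534^234=1314  1534^235=1576  1534^236=664  1534^237=540  1534^238=748
  1534^239=1226  1534^240=247
Found 247 at exponent 240.

240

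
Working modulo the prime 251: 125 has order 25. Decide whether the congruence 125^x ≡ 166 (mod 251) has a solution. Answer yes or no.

no

166 ∈ ⟨125⟩ iff 166^25 ≡ 1 (mod 251), since |⟨125⟩| = 25.
166^25 mod 251 = 231.
Since 231 ≠ 1, 166 does not lie in the subgroup.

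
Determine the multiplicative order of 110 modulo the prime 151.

25

The order of 110 must divide p − 1 = 150 = 2 · 3 · 5^2.
Divisors: 1, 2, 3, 5, 6, 10, 15, 25, 30, 50, 75, 150.
Check each in increasing order: 110^1 ≡ 110;  110^2 ≡ 20;  110^3 ≡ 86;  110^5 ≡ 59;  110^6 ≡ 148;  110^10 ≡ 8;  110^15 ≡ 19;  110^25 ≡ 1.
Smallest exponent giving 1 is 25.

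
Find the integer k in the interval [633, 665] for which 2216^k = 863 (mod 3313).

642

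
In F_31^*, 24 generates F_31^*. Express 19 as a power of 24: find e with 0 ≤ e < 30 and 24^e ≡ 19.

28

Successive powers of 24 modulo 31:
  24^0=1  24^1=24  24^2=18  24^3=29  24^4=14  24^5=26
  24^6=4  24^7=3  24^8=10  24^9=23  24^10=25  24^11=11
  24^12=16  24^13=12  24^14=9  24^15=30  24^16=7  24^17=13
  24^18=2  24^19=17  24^20=5  24^21=27  24^22=28  24^23=21
  24^24=8  24^25=6  24^26=20  24^27=15  24^28=19
So 24^28 ≡ 19 (mod 31), giving e = 28.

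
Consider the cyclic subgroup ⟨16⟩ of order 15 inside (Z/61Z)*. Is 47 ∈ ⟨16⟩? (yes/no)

yes

⟨16⟩ has order 15; its elements mod 61 are {1, 9, 12, 13, 15, 16, 20, 22, 25, 34, 42, 47, 56, 57, 58}.
47 is in this set.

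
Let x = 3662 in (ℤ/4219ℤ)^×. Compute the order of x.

2109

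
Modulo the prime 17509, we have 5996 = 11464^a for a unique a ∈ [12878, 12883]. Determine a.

12879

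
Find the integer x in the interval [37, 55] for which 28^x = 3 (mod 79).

Compute 28^37 mod 79 = 66, then multiply by 28 repeatedly:
  28^37=66  28^38=31  28^39=78  28^40=51  28^41=6
  28^42=10  28^43=43  28^44=19  28^45=58  28^46=44
  28^47=47  28^48=52  28^49=34  28^50=4  28^51=33
  28^52=55  28^53=39  28^54=65  28^55=3
Found 3 at exponent 55.

55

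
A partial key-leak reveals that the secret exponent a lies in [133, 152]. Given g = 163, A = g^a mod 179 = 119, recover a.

Compute 163^133 mod 179 = 134, then multiply by 163 repeatedly:
  163^133=134  163^134=4  163^135=115  163^136=129  163^137=84
  163^138=88  163^139=24  163^140=153  163^141=58  163^142=146
  163^143=170  163^144=144  163^145=23  163^146=169  163^147=160
  163^148=125  163^149=148  163^150=138  163^151=119
Found 119 at exponent 151.

151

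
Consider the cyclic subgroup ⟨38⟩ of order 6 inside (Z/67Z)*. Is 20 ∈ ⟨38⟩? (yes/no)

20 ∈ ⟨38⟩ iff 20^6 ≡ 1 (mod 67), since |⟨38⟩| = 6.
20^6 mod 67 = 59.
Since 59 ≠ 1, 20 does not lie in the subgroup.

no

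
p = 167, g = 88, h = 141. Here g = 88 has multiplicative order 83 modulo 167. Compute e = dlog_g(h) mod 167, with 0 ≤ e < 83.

52

Baby-step giant-step with m = ceil(sqrt(83)) = 10.
Baby table (88^j mod 167 for j=0..9):
  0:1  1:88  2:62  3:112  4:3  5:97  6:19  7:2
  8:9  9:124
Giant step factor: 88^(-10) ≡ 126 (mod 167).
Scan 141·126^i mod 167 for i = 0, 1, …:
  i=0: 141   i=1: 64   i=2: 48   i=3: 36
  i=4: 27   i=5: 62
Match at i=5, j=2: e = 5·10 + 2 = 52.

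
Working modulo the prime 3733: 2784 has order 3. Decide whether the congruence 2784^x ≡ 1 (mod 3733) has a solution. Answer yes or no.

yes

1 ∈ ⟨2784⟩ iff 1^3 ≡ 1 (mod 3733), since |⟨2784⟩| = 3.
1^3 mod 3733 = 1.
Since 1 = 1, 1 lies in the subgroup.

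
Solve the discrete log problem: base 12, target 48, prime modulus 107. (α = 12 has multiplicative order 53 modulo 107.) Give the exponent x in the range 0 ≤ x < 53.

29

Baby-step giant-step with m = ceil(sqrt(53)) = 8.
Baby table (12^j mod 107 for j=0..7):
  0:1  1:12  2:37  3:16  4:85  5:57  6:42  7:76
Giant step factor: 12^(-8) ≡ 86 (mod 107).
Scan 48·86^i mod 107 for i = 0, 1, …:
  i=0: 48   i=1: 62   i=2: 89   i=3: 57
Match at i=3, j=5: x = 3·8 + 5 = 29.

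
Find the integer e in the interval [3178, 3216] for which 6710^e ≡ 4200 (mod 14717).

Compute 6710^3178 mod 14717 = 7890, then multiply by 6710 repeatedly:
  6710^3178=7890  6710^3179=4851  6710^3180=10923  6710^3181=2670  6710^3182=5111
  6710^3183=4200
Found 4200 at exponent 3183.

3183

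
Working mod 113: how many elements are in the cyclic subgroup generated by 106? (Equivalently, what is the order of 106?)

The order of 106 must divide p − 1 = 112 = 2^4 · 7.
Divisors: 1, 2, 4, 7, 8, 14, 16, 28, 56, 112.
Check each in increasing order: 106^1 ≡ 106;  106^2 ≡ 49;  106^4 ≡ 28;  106^7 ≡ 1.
Smallest exponent giving 1 is 7.

7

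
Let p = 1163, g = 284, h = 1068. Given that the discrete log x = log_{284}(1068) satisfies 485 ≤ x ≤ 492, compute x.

487

Compute 284^485 mod 1163 = 995, then multiply by 284 repeatedly:
  284^485=995  284^486=1134  284^487=1068
Found 1068 at exponent 487.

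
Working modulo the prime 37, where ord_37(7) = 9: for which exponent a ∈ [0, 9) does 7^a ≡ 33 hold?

4

Successive powers of 7 modulo 37:
  7^0=1  7^1=7  7^2=12  7^3=10  7^4=33
So 7^4 ≡ 33 (mod 37), giving a = 4.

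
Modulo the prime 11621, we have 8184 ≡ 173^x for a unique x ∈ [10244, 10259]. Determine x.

10245

Compute 173^10244 mod 11621 = 316, then multiply by 173 repeatedly:
  173^10244=316  173^10245=8184
Found 8184 at exponent 10245.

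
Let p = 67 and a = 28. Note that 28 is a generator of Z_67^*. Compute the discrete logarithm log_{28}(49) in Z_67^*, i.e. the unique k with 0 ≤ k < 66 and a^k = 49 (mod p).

52

Baby-step giant-step with m = ceil(sqrt(66)) = 9.
Baby table (28^j mod 67 for j=0..8):
  0:1  1:28  2:47  3:43  4:65  5:11  6:40  7:48
  8:4
Giant step factor: 28^(-9) ≡ 3 (mod 67).
Scan 49·3^i mod 67 for i = 0, 1, …:
  i=0: 49   i=1: 13   i=2: 39   i=3: 50
  i=4: 16   i=5: 48
Match at i=5, j=7: k = 5·9 + 7 = 52.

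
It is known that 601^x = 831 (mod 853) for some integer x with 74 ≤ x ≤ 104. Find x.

Compute 601^74 mod 853 = 545, then multiply by 601 repeatedly:
  601^74=545  601^75=846  601^76=58  601^77=738  601^78=831
Found 831 at exponent 78.

78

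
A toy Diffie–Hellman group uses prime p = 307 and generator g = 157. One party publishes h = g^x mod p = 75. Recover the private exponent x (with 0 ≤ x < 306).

Baby-step giant-step with m = ceil(sqrt(306)) = 18.
Baby table (157^j mod 307 for j=0..17):
  0:1  1:157  2:89  3:158  4:246  5:247  6:97  7:186
  8:37  9:283  10:223  11:13  12:199  13:236  14:212  15:128
  16:141  17:33
Giant step factor: 157^(-18) ≡ 105 (mod 307).
Scan 75·105^i mod 307 for i = 0, 1, …:
  i=0: 75   i=1: 200   i=2: 124   i=3: 126
  i=4: 29   i=5: 282   i=6: 138   i=7: 61
  i=8: 265   i=9: 195     …   i=14: 242
  i=15: 236
Match at i=15, j=13: x = 15·18 + 13 = 283.

283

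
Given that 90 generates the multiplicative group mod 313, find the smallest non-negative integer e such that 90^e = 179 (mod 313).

Baby-step giant-step with m = ceil(sqrt(312)) = 18.
Baby table (90^j mod 313 for j=0..17):
  0:1  1:90  2:275  3:23  4:192  5:65  6:216  7:34
  8:243  9:273  10:156  11:268  12:19  13:145  14:217  15:124
  16:205  17:296
Giant step factor: 90^(-18) ≡ 161 (mod 313).
Scan 179·161^i mod 313 for i = 0, 1, …:
  i=0: 179   i=1: 23
Match at i=1, j=3: e = 1·18 + 3 = 21.

21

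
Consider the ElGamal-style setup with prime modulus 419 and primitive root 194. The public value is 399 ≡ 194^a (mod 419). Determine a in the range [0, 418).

Baby-step giant-step with m = ceil(sqrt(418)) = 21.
Baby table (194^j mod 419 for j=0..20):
  0:1  1:194  2:345  3:309  4:29  5:179  6:368  7:162
  8:3  9:163  10:197  11:89  12:87  13:118  14:266  15:67
  16:9  17:70  18:172  19:267  20:261
Giant step factor: 194^(-21) ≡ 58 (mod 419).
Scan 399·58^i mod 419 for i = 0, 1, …:
  i=0: 399   i=1: 97   i=2: 179
Match at i=2, j=5: a = 2·21 + 5 = 47.

47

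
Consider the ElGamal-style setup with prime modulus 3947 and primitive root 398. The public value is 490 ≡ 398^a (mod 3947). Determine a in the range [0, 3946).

Baby-step giant-step with m = ceil(sqrt(3946)) = 63.
Baby table (398^j mod 3947 for j=0..62):
  0:1  1:398  2:524  3:3308  4:2233  5:659  6:1780  7:1927
  8:1228  9:3263  10:111  11:761  12:2906  13:117  14:3149  15:2103
  16:230  17:759  18:2110  19:3016  20:480  21:1584  22:2859  23:1146
  24:2203  25:560  26:1848  27:1362  28:1337  29:3228  30:1969  31:2156
  32:1589  33:902  34:3766  35:2955  36:3831  37:1196  38:2368  39:3078
  40:1474  41:2496  42:2711  43:1447  44:3591  45:404  46:2912  47:2505
  48:2346  49:2216  50:1787  51:766  52:949  53:2737  54:3901  55:1427
  56:3525  57:1765  58:3851  59:1262  60:1007  61:2139  62:2717
Giant step factor: 398^(-63) ≡ 2925 (mod 3947).
Scan 490·2925^i mod 3947 for i = 0, 1, …:
  i=0: 490   i=1: 489   i=2: 1511   i=3: 2982
  i=4: 3427   i=5: 2542   i=6: 3149
Match at i=6, j=14: a = 6·63 + 14 = 392.

392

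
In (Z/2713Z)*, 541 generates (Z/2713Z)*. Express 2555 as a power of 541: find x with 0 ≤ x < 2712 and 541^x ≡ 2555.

Baby-step giant-step with m = ceil(sqrt(2712)) = 53.
Baby table (541^j mod 2713 for j=0..52):
  0:1  1:541  2:2390  3:1602  4:1235  5:737  6:2619  7:693
  8:519  9:1340  10:569  11:1260  12:697  13:2683  14:48  15:1551
  16:774  17:932  18:2307  19:107  20:914  21:708  22:495  23:1921
  24:182  25:794  26:900  27:1273  28:2304  29:1197  30:1883  31:1328
  32:2216  33:2423  34:464  35:1428  36:2056  37:2679  38:597  39:130
  40:2505  41:1418  42:2072  43:483  44:855  45:1345  46:561  47:2358
  48:568  49:719  50:1020  51:1081  52:1526
Giant step factor: 541^(-53) ≡ 10 (mod 2713).
Scan 2555·10^i mod 2713 for i = 0, 1, …:
  i=0: 2555   i=1: 1133   i=2: 478   i=3: 2067
  i=4: 1679   i=5: 512   i=6: 2407   i=7: 2366
  i=8: 1956   i=9: 569
Match at i=9, j=10: x = 9·53 + 10 = 487.

487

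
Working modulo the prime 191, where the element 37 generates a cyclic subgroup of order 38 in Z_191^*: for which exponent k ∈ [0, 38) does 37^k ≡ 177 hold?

8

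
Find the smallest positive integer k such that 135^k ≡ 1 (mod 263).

262

The order of 135 must divide p − 1 = 262 = 2 · 131.
Divisors: 1, 2, 131, 262.
Check each in increasing order: 135^1 ≡ 135;  135^2 ≡ 78;  135^131 ≡ 262;  135^262 ≡ 1.
Smallest exponent giving 1 is 262.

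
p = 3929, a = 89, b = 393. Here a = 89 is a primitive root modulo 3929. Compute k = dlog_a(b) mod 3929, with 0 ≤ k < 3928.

Baby-step giant-step with m = ceil(sqrt(3928)) = 63.
Baby table (89^j mod 3929 for j=0..62):
  0:1  1:89  2:63  3:1678  4:40  5:3560  6:2520  7:327
  8:1600  9:956  10:2575  11:1293  12:1136  13:2879  14:846  15:643
  16:2221  17:1219  18:2408  19:2146  20:2402  21:1612  22:2024  23:3331
  24:1784  25:1616  26:2380  27:3583  28:638  29:1776  30:904  31:1876
  32:1946  33:318  34:799  35:389  36:3189  37:933  38:528  39:3773
  40:1832  41:1959  42:1475  43:1618  44:2558  45:3709  46:65  47:1856
  48:166  49:2987  50:2600  51:3518  52:2711  53:1610  54:1846  55:3205
  56:2357  57:1536  58:3118  59:2472  60:3913  61:2505  62:2921
Giant step factor: 89^(-63) ≡ 6 (mod 3929).
Scan 393·6^i mod 3929 for i = 0, 1, …:
  i=0: 393   i=1: 2358   i=2: 2361   i=3: 2379
  i=4: 2487   i=5: 3135   i=6: 3094   i=7: 2848
  i=8: 1372   i=9: 374     …   i=15: 655
  i=16: 1
Match at i=16, j=0: k = 16·63 + 0 = 1008.

1008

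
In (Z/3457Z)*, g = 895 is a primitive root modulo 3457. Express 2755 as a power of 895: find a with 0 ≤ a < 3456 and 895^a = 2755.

1838

Baby-step giant-step with m = ceil(sqrt(3456)) = 59.
Baby table (895^j mod 3457 for j=0..58):
  0:1  1:895  2:2458  3:1258  4:2385  5:1606  6:2715  7:3111
  8:1460  9:3411  10:314  11:1013  12:901  13:914  14:2178  15:3019
  16:2088  17:1980  18:2116  19:2841  20:1800  21:38  22:2897  23:65
  24:2863  25:748  26:2259  27:2917  28:680  29:168  30:1709  31:1561
  32:467  33:3125  34:162  35:3253  36:641  37:3290  38:2643  39:897
  40:791  41:2717  42:1444  43:2919  44:2470  45:1627  46:768  47:2874
  48:222  49:1641  50:2927  51:2716  52:549  53:461  54:1212  55:2699
  56:2619  57:159  58:568
Giant step factor: 895^(-59) ≡ 191 (mod 3457).
Scan 2755·191^i mod 3457 for i = 0, 1, …:
  i=0: 2755   i=1: 741   i=2: 3251   i=3: 2138
  i=4: 432   i=5: 3001   i=6: 2786   i=7: 3205
  i=8: 266   i=9: 2408     …   i=30: 2045
  i=31: 3411
Match at i=31, j=9: a = 31·59 + 9 = 1838.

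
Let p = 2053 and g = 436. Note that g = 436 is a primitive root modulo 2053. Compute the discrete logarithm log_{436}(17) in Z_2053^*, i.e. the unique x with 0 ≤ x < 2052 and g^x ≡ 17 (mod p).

1916

Baby-step giant-step with m = ceil(sqrt(2052)) = 46.
Baby table (436^j mod 2053 for j=0..45):
  0:1  1:436  2:1220  3:193  4:2028  5:1418  6:295  7:1334
  8:625  9:1504  10:837  11:1551  12:799  13:1407  14:1658  15:232
  16:555  17:1779  18:1663  19:359  20:496  21:691  22:1538  23:1290
  24:1971  25:1202  26:557  27:598  28:2050  29:745  30:446  31:1474
  32:75  33:1905  34:1168  35:104  36:178  37:1647  38:1595  39:1506
  40:1709  41:1938  42:1185  43:1357  44:388  45:822
Giant step factor: 436^(-46) ≡ 93 (mod 2053).
Scan 17·93^i mod 2053 for i = 0, 1, …:
  i=0: 17   i=1: 1581   i=2: 1270   i=3: 1089
  i=4: 680   i=5: 1650   i=6: 1528   i=7: 447
  i=8: 511   i=9: 304     …   i=40: 358
  i=41: 446
Match at i=41, j=30: x = 41·46 + 30 = 1916.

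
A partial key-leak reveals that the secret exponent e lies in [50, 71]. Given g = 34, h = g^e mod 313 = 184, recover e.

63

Compute 34^50 mod 313 = 87, then multiply by 34 repeatedly:
  34^50=87  34^51=141  34^52=99  34^53=236  34^54=199
  34^55=193  34^56=302  34^57=252  34^58=117  34^59=222
  34^60=36  34^61=285  34^62=300  34^63=184
Found 184 at exponent 63.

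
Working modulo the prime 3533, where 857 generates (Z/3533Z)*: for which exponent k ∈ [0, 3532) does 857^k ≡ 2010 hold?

3339

Baby-step giant-step with m = ceil(sqrt(3532)) = 60.
Baby table (857^j mod 3533 for j=0..59):
  0:1  1:857  2:3118  3:1178  4:2641  5:2217  6:2748  7:2058
  8:739  9:916  10:686  11:1424  12:1483  13:2584  14:2830  15:1672
  16:2039  17:2121  18:1735  19:3035  20:707  21:1756  22:3367  23:2591
  24:1763  25:2300  26:3219  27:2943  28:3122  29:1073  30:981  31:3396
  32:2713  33:327  34:1132  35:2082  36:109  37:1555  38:694  39:1214
  40:1696  41:1409  42:2760  43:1743  44:2825  45:920  46:581  47:3297
  48:2662  49:2549  50:1099  51:2065  52:3205  53:1544  54:1866  55:2246
  56:2870  57:622  58:3104  59:3312
Giant step factor: 857^(-60) ≡ 3107 (mod 3533).
Scan 2010·3107^i mod 3533 for i = 0, 1, …:
  i=0: 2010   i=1: 2259   i=2: 2175   i=3: 2629
  i=4: 7   i=5: 551   i=6: 1985   i=7: 2310
  i=8: 1647   i=9: 1445     …   i=54: 3215
  i=55: 1214
Match at i=55, j=39: k = 55·60 + 39 = 3339.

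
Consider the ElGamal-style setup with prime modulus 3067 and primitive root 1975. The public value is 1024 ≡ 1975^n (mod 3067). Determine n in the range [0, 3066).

Baby-step giant-step with m = ceil(sqrt(3066)) = 56.
Baby table (1975^j mod 3067 for j=0..55):
  0:1  1:1975  2:2468  3:837  4:3029  5:1625  6:1293  7:1931
  8:1444  9:2657  10:3005  11:230  12:334  13:245  14:2356  15:461
  16:2643  17:2958  18:2482  19:884  20:777  21:1075  22:761  23:145
  24:1144  25:2088  26:1752  27:624  28:2533  29:398  30:898  31:824
  32:1890  33:211  34:2680  35:2425  36:1788  37:1183  38:2438  39:2927
  40:2597  41:1051  42:2433  43:2253  44:2525  45:3000  46:2623  47:262
  48:2194  49:2546  50:1537  51:2312  52:2504  53:1396  54:2934  55:1087
Giant step factor: 1975^(-56) ≡ 1145 (mod 3067).
Scan 1024·1145^i mod 3067 for i = 0, 1, …:
  i=0: 1024   i=1: 886   i=2: 2360   i=3: 173
  i=4: 1797   i=5: 2675   i=6: 2009   i=7: 55
  i=8: 1635   i=9: 1205   i=10: 2642   i=11: 1028
  i=12: 2399   i=13: 1890
Match at i=13, j=32: n = 13·56 + 32 = 760.

760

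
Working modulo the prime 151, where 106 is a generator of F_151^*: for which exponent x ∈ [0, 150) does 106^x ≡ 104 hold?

Baby-step giant-step with m = ceil(sqrt(150)) = 13.
Baby table (106^j mod 151 for j=0..12):
  0:1  1:106  2:62  3:79  4:69  5:66  6:50  7:15
  8:80  9:24  10:128  11:129  12:84
Giant step factor: 106^(-13) ≡ 30 (mod 151).
Scan 104·30^i mod 151 for i = 0, 1, …:
  i=0: 104   i=1: 100   i=2: 131   i=3: 4
  i=4: 120   i=5: 127   i=6: 35   i=7: 144
  i=8: 92   i=9: 42   i=10: 52   i=11: 50
Match at i=11, j=6: x = 11·13 + 6 = 149.

149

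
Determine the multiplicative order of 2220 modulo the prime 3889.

1944

The order of 2220 must divide p − 1 = 3888 = 2^4 · 3^5.
Divisors: 1, 2, 3, 4, 6, 8, 9, 12, 16, 18, 24, 27, 36, 48, 54, 72, 81, 108, 144, 162, 216, 243, 324, 432, 486, 648, 972, 1296, 1944, 3888.
Check each in increasing order: 2220^1 ≡ 2220;  2220^2 ≡ 1037;  2220^3 ≡ 3741;  2220^4 ≡ 2005;  2220^6 ≡ 2459;  2220^8 ≡ 2688;  2220^9 ≡ 1634;  2220^12 ≡ 3175;  2220^16 ≡ 3471;  2220^18 ≡ 2102;  2220^24 ≡ 337;  2220^27 ≡ 681;  2220^36 ≡ 500;  2220^48 ≡ 788;  2220^54 ≡ 970;  2220^72 ≡ 1104;  2220^81 ≡ 3329;  2220^108 ≡ 3651;  2220^144 ≡ 1559;  2220^162 ≡ 2480;  2220^216 ≡ 2198;  2220^243 ≡ 3462;  2220^324 ≡ 1891;  2220^432 ≡ 1066;  2220^486 ≡ 3435;  2220^648 ≡ 1890;  2220^972 ≡ 3888;  2220^1296 ≡ 1998;  2220^1944 ≡ 1.
Smallest exponent giving 1 is 1944.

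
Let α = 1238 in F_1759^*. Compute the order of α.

The order of 1238 must divide p − 1 = 1758 = 2 · 3 · 293.
Divisors: 1, 2, 3, 6, 293, 586, 879, 1758.
Check each in increasing order: 1238^1 ≡ 1238;  1238^2 ≡ 555;  1238^3 ≡ 1080;  1238^6 ≡ 183;  1238^293 ≡ 1758;  1238^586 ≡ 1.
Smallest exponent giving 1 is 586.

586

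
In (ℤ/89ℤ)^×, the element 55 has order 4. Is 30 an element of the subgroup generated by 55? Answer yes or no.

no

⟨55⟩ has order 4; its elements mod 89 are {1, 34, 55, 88}.
30 is not in this set.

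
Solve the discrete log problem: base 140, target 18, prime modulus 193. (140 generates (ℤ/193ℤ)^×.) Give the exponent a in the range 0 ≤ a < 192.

Baby-step giant-step with m = ceil(sqrt(192)) = 14.
Baby table (140^j mod 193 for j=0..13):
  0:1  1:140  2:107  3:119  4:62  5:188  6:72  7:44
  8:177  9:76  10:25  11:26  12:166  13:80
Giant step factor: 140^(-14) ≡ 161 (mod 193).
Scan 18·161^i mod 193 for i = 0, 1, …:
  i=0: 18   i=1: 3   i=2: 97   i=3: 177
Match at i=3, j=8: a = 3·14 + 8 = 50.

50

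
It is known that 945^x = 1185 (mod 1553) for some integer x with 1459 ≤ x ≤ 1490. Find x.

Compute 945^1459 mod 1553 = 1431, then multiply by 945 repeatedly:
  945^1459=1431  945^1460=1185
Found 1185 at exponent 1460.

1460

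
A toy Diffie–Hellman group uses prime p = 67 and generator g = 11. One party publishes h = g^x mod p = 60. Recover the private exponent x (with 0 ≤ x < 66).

58

Baby-step giant-step with m = ceil(sqrt(66)) = 9.
Baby table (11^j mod 67 for j=0..8):
  0:1  1:11  2:54  3:58  4:35  5:50  6:14  7:20
  8:19
Giant step factor: 11^(-9) ≡ 42 (mod 67).
Scan 60·42^i mod 67 for i = 0, 1, …:
  i=0: 60   i=1: 41   i=2: 47   i=3: 31
  i=4: 29   i=5: 12   i=6: 35
Match at i=6, j=4: x = 6·9 + 4 = 58.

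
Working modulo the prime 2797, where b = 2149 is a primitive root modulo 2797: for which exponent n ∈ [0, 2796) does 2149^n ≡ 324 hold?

Baby-step giant-step with m = ceil(sqrt(2796)) = 53.
Baby table (2149^j mod 2797 for j=0..52):
  0:1  1:2149  2:354  3:2759  4:2248  5:533  6:1444  7:1283
  8:2122  9:1068  10:1592  11:477  12:1371  13:1038  14:1453  15:1045
  16:2511  17:726  18:2245  19:2477  20:382  21:1397  22:972  23:2266
  24:57  25:2222  26:599  27:631  28:2271  29:2411  30:1195  31:409
  32:683  33:2139  34:1240  35:2016  36:2628  37:429  38:1708  39:828
  40:480  41:2224  42:2100  43:1339  44:2195  45:1313  46:2261  47:500
  48:452  49:789  50:579  51:2403  52:785
Giant step factor: 2149^(-53) ≡ 875 (mod 2797).
Scan 324·875^i mod 2797 for i = 0, 1, …:
  i=0: 324   i=1: 1003   i=2: 2164   i=3: 2728
  i=4: 1159   i=5: 1611   i=6: 2734   i=7: 815
  i=8: 2687   i=9: 1645     …   i=36: 1401
  i=37: 789
Match at i=37, j=49: n = 37·53 + 49 = 2010.

2010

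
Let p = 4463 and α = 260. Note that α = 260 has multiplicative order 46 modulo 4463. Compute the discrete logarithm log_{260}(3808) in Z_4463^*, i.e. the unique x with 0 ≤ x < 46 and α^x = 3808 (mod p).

Baby-step giant-step with m = ceil(sqrt(46)) = 7.
Baby table (260^j mod 4463 for j=0..6):
  0:1  1:260  2:655  3:706  4:577  5:2741  6:3043
Giant step factor: 260^(-7) ≡ 1133 (mod 4463).
Scan 3808·1133^i mod 4463 for i = 0, 1, …:
  i=0: 3808   i=1: 3206   i=2: 3979   i=3: 577
Match at i=3, j=4: x = 3·7 + 4 = 25.

25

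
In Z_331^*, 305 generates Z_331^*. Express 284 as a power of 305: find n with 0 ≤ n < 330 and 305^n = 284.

Successive powers of 305 modulo 331:
  305^0=1  305^1=305  305^2=14  305^3=298  305^4=196  305^5=200
  305^6=96  305^7=152  305^8=20  305^9=142  305^10=280  305^11=2
  305^12=279  305^13=28  305^14=265  305^15=61  305^16=69  305^17=192
  305^18=304  305^19=40  305^20=284
So 305^20 ≡ 284 (mod 331), giving n = 20.

20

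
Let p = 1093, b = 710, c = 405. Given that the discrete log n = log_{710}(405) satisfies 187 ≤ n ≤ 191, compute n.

191

Compute 710^187 mod 1093 = 134, then multiply by 710 repeatedly:
  710^187=134  710^188=49  710^189=907  710^190=193  710^191=405
Found 405 at exponent 191.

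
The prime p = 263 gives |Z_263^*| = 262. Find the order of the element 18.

The order of 18 must divide p − 1 = 262 = 2 · 131.
Divisors: 1, 2, 131, 262.
Check each in increasing order: 18^1 ≡ 18;  18^2 ≡ 61;  18^131 ≡ 1.
Smallest exponent giving 1 is 131.

131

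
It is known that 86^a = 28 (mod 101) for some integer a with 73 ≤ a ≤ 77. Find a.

Compute 86^73 mod 101 = 18, then multiply by 86 repeatedly:
  86^73=18  86^74=33  86^75=10  86^76=52  86^77=28
Found 28 at exponent 77.

77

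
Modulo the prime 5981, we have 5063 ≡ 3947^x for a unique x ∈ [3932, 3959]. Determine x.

Compute 3947^3932 mod 5981 = 359, then multiply by 3947 repeatedly:
  3947^3932=359  3947^3933=5457  3947^3934=1198  3947^3935=3516  3947^3936=1732
  3947^3937=5902  3947^3938=5180  3947^3939=2402  3947^3940=809  3947^3941=5250
  3947^3942=3566  3947^3943=1709  3947^3944=4836  3947^3945=2321  3947^3946=4076
  3947^3947=5063
Found 5063 at exponent 3947.

3947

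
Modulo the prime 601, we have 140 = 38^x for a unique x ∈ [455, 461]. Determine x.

455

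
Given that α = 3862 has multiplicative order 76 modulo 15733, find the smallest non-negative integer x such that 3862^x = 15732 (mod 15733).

38

Baby-step giant-step with m = ceil(sqrt(76)) = 9.
Baby table (3862^j mod 15733 for j=0..8):
  0:1  1:3862  2:160  3:4333  4:9867  5:1028  6:5420  7:7150
  8:1885
Giant step factor: 3862^(-9) ≡ 5028 (mod 15733).
Scan 15732·5028^i mod 15733 for i = 0, 1, …:
  i=0: 15732   i=1: 10705   i=2: 2147   i=3: 2278
  i=4: 160
Match at i=4, j=2: x = 4·9 + 2 = 38.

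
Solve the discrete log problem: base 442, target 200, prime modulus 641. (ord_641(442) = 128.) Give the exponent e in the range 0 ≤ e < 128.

18

Baby-step giant-step with m = ceil(sqrt(128)) = 12.
Baby table (442^j mod 641 for j=0..11):
  0:1  1:442  2:500  3:496  4:10  5:574  6:513  7:473
  8:100  9:612  10:2  11:243
Giant step factor: 442^(-12) ≡ 25 (mod 641).
Scan 200·25^i mod 641 for i = 0, 1, …:
  i=0: 200   i=1: 513
Match at i=1, j=6: e = 1·12 + 6 = 18.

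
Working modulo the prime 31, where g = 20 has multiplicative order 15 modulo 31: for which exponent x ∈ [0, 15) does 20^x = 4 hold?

Successive powers of 20 modulo 31:
  20^0=1  20^1=20  20^2=28  20^3=2  20^4=9  20^5=25
  20^6=4
So 20^6 ≡ 4 (mod 31), giving x = 6.

6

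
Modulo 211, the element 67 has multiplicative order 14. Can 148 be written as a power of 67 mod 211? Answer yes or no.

yes

148 ∈ ⟨67⟩ iff 148^14 ≡ 1 (mod 211), since |⟨67⟩| = 14.
148^14 mod 211 = 1.
Since 1 = 1, 148 lies in the subgroup.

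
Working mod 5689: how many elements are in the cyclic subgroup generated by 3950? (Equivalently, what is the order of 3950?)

1422

The order of 3950 must divide p − 1 = 5688 = 2^3 · 3^2 · 79.
Divisors: 1, 2, 3, 4, 6, 8, 9, 12, 18, 24, 36, 72, 79, 158, 237, 316, 474, 632, 711, 948, 1422, 1896, 2844, 5688.
Check each in increasing order: 3950^1 ≡ 3950;  3950^2 ≡ 3262;  3950^3 ≡ 5004;  3950^4 ≡ 2214;  3950^6 ≡ 2727;  3950^8 ≡ 3567;  3950^9 ≡ 3686;  3950^12 ≡ 1006;  3950^18 ≡ 1264;  3950^24 ≡ 5083;  3950^36 ≡ 4776;  3950^72 ≡ 2975;  3950^79 ≡ 5315;  3950^158 ≡ 3340;  3950^237 ≡ 2420;  3950^316 ≡ 5160;  3950^474 ≡ 2419;  3950^632 ≡ 1080;  3950^711 ≡ 5688;  3950^948 ≡ 3269;  3950^1422 ≡ 1.
Smallest exponent giving 1 is 1422.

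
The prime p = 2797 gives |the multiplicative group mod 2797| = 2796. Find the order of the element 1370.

2796

The order of 1370 must divide p − 1 = 2796 = 2^2 · 3 · 233.
Divisors: 1, 2, 3, 4, 6, 12, 233, 466, 699, 932, 1398, 2796.
Check each in increasing order: 1370^1 ≡ 1370;  1370^2 ≡ 113;  1370^3 ≡ 975;  1370^4 ≡ 1581;  1370^6 ≡ 2442;  1370^12 ≡ 160;  1370^233 ≡ 411;  1370^466 ≡ 1101;  1370^699 ≡ 2194;  1370^932 ≡ 1100;  1370^1398 ≡ 2796;  1370^2796 ≡ 1.
Smallest exponent giving 1 is 2796.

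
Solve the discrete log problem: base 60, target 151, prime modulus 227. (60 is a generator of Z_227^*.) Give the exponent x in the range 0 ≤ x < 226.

185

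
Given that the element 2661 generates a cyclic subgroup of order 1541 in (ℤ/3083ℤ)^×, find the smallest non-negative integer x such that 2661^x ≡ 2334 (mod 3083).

689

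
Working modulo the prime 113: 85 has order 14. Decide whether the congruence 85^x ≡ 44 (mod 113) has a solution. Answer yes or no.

no

44 ∈ ⟨85⟩ iff 44^14 ≡ 1 (mod 113), since |⟨85⟩| = 14.
44^14 mod 113 = 98.
Since 98 ≠ 1, 44 does not lie in the subgroup.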